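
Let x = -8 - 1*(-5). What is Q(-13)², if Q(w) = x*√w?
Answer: -117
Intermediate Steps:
x = -3 (x = -8 + 5 = -3)
Q(w) = -3*√w
Q(-13)² = (-3*I*√13)² = -117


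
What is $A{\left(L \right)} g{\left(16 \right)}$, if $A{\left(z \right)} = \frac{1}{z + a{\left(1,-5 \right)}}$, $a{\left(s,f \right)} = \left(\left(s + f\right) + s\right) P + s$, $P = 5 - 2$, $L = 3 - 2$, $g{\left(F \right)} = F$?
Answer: $- \frac{16}{7} \approx -2.2857$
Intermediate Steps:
$L = 1$ ($L = 3 - 2 = 1$)
$P = 3$
$a{\left(s,f \right)} = 3 f + 7 s$ ($a{\left(s,f \right)} = \left(\left(s + f\right) + s\right) 3 + s = \left(\left(f + s\right) + s\right) 3 + s = \left(f + 2 s\right) 3 + s = \left(3 f + 6 s\right) + s = 3 f + 7 s$)
$A{\left(z \right)} = \frac{1}{-8 + z}$ ($A{\left(z \right)} = \frac{1}{z + \left(3 \left(-5\right) + 7 \cdot 1\right)} = \frac{1}{z + \left(-15 + 7\right)} = \frac{1}{z - 8} = \frac{1}{-8 + z}$)
$A{\left(L \right)} g{\left(16 \right)} = \frac{1}{-8 + 1} \cdot 16 = \frac{1}{-7} \cdot 16 = \left(- \frac{1}{7}\right) 16 = - \frac{16}{7}$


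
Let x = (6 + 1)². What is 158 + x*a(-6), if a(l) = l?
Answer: -136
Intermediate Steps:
x = 49 (x = 7² = 49)
158 + x*a(-6) = 158 + 49*(-6) = 158 - 294 = -136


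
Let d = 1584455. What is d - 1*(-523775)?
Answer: 2108230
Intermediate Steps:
d - 1*(-523775) = 1584455 - 1*(-523775) = 1584455 + 523775 = 2108230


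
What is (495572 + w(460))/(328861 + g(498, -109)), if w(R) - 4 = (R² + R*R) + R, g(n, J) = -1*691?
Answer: 153206/54695 ≈ 2.8011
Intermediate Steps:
g(n, J) = -691
w(R) = 4 + R + 2*R² (w(R) = 4 + ((R² + R*R) + R) = 4 + ((R² + R²) + R) = 4 + (2*R² + R) = 4 + (R + 2*R²) = 4 + R + 2*R²)
(495572 + w(460))/(328861 + g(498, -109)) = (495572 + (4 + 460 + 2*460²))/(328861 - 691) = (495572 + (4 + 460 + 2*211600))/328170 = (495572 + (4 + 460 + 423200))*(1/328170) = (495572 + 423664)*(1/328170) = 919236*(1/328170) = 153206/54695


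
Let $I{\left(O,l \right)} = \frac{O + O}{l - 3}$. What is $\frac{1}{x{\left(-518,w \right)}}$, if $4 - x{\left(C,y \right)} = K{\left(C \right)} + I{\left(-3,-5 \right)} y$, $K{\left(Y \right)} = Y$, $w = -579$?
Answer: $\frac{4}{3825} \approx 0.0010458$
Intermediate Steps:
$I{\left(O,l \right)} = \frac{2 O}{-3 + l}$
$x{\left(C,y \right)} = 4 - C - \frac{3 y}{4}$ ($x{\left(C,y \right)} = 4 - \left(C + 2 \left(-3\right) \frac{1}{-3 - 5} y\right) = 4 - \left(C + 2 \left(-3\right) \frac{1}{-8} y\right) = 4 - \left(C + 2 \left(-3\right) \left(- \frac{1}{8}\right) y\right) = 4 - \left(C + \frac{3 y}{4}\right) = 4 - C - \frac{3 y}{4}$)
$\frac{1}{x{\left(-518,w \right)}} = \frac{1}{4 - -518 - - \frac{1737}{4}} = \frac{1}{4 + 518 + \frac{1737}{4}} = \frac{1}{\frac{3825}{4}} = \frac{4}{3825}$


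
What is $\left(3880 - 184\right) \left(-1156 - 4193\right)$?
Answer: $-19769904$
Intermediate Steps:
$\left(3880 - 184\right) \left(-1156 - 4193\right) = 3696 \left(-5349\right) = -19769904$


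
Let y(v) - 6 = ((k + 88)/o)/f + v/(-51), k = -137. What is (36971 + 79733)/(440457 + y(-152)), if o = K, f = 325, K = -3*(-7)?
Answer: 322394800/1216787251 ≈ 0.26496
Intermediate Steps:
K = 21
o = 21
y(v) = 5843/975 - v/51 (y(v) = 6 + (((-137 + 88)/21)/325 + v/(-51)) = 6 + (-49*1/21*(1/325) + v*(-1/51)) = 6 + (-7/3*1/325 - v/51) = 6 + (-7/975 - v/51) = 5843/975 - v/51)
(36971 + 79733)/(440457 + y(-152)) = (36971 + 79733)/(440457 + (5843/975 - 1/51*(-152))) = 116704/(440457 + (5843/975 + 152/51)) = 116704/(440457 + 49577/5525) = 116704/(2433574502/5525) = 116704*(5525/2433574502) = 322394800/1216787251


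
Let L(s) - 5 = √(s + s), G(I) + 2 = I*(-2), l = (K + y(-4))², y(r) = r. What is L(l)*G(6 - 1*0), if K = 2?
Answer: -70 - 28*√2 ≈ -109.60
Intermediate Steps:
l = 4 (l = (2 - 4)² = (-2)² = 4)
G(I) = -2 - 2*I (G(I) = -2 + I*(-2) = -2 - 2*I)
L(s) = 5 + √2*√s (L(s) = 5 + √(s + s) = 5 + √(2*s) = 5 + √2*√s)
L(l)*G(6 - 1*0) = (5 + √2*√4)*(-2 - 2*(6 - 1*0)) = (5 + √2*2)*(-2 - 2*(6 + 0)) = (5 + 2*√2)*(-2 - 2*6) = (5 + 2*√2)*(-2 - 12) = (5 + 2*√2)*(-14) = -70 - 28*√2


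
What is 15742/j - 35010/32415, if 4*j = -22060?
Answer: -46890472/11917915 ≈ -3.9345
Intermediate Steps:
j = -5515 (j = (1/4)*(-22060) = -5515)
15742/j - 35010/32415 = 15742/(-5515) - 35010/32415 = 15742*(-1/5515) - 35010*1/32415 = -15742/5515 - 2334/2161 = -46890472/11917915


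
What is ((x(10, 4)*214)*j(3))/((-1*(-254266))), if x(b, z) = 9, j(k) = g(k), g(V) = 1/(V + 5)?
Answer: 963/1017064 ≈ 0.00094684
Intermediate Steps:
g(V) = 1/(5 + V)
j(k) = 1/(5 + k)
((x(10, 4)*214)*j(3))/((-1*(-254266))) = ((9*214)/(5 + 3))/((-1*(-254266))) = (1926/8)/254266 = (1926*(⅛))*(1/254266) = (963/4)*(1/254266) = 963/1017064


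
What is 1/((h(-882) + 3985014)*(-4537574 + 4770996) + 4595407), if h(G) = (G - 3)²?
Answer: 1/1113016479265 ≈ 8.9846e-13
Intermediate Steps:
h(G) = (-3 + G)²
1/((h(-882) + 3985014)*(-4537574 + 4770996) + 4595407) = 1/(((-3 - 882)² + 3985014)*(-4537574 + 4770996) + 4595407) = 1/(((-885)² + 3985014)*233422 + 4595407) = 1/((783225 + 3985014)*233422 + 4595407) = 1/(4768239*233422 + 4595407) = 1/(1113011883858 + 4595407) = 1/1113016479265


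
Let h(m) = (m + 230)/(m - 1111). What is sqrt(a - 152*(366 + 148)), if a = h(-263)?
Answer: I*sqrt(16388436754)/458 ≈ 279.51*I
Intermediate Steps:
h(m) = (230 + m)/(-1111 + m)
a = 11/458 (a = (230 - 263)/(-1111 - 263) = -33/(-1374) = -1/1374*(-33) = 11/458 ≈ 0.024017)
sqrt(a - 152*(366 + 148)) = sqrt(11/458 - 152*(366 + 148)) = sqrt(11/458 - 152*514) = sqrt(11/458 - 78128) = sqrt(-35782613/458) = I*sqrt(16388436754)/458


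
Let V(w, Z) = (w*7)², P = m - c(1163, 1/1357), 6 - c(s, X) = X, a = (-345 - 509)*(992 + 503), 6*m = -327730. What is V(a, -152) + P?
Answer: 325158647781809872/4071 ≈ 7.9872e+13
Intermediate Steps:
m = -163865/3 (m = (⅙)*(-327730) = -163865/3 ≈ -54622.)
a = -1276730 (a = -854*1495 = -1276730)
c(s, X) = 6 - X
P = -222389228/4071 (P = -163865/3 - (6 - 1/1357) = -163865/3 - 1*8141/1357 = -163865/3 - 8141/1357 = -222389228/4071 ≈ -54628.)
V(w, Z) = 49*w² (V(w, Z) = (7*w)² = 49*w²)
V(a, -152) + P = 49*(-1276730)² - 222389228/4071 = 49*1630039492900 - 222389228/4071 = 79871935152100 - 222389228/4071 = 325158647781809872/4071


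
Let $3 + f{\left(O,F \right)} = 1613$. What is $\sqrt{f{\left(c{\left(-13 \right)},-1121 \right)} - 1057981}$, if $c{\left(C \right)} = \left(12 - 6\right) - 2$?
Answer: $i \sqrt{1056371} \approx 1027.8 i$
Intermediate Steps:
$c{\left(C \right)} = 4$ ($c{\left(C \right)} = 6 - 2 = 4$)
$f{\left(O,F \right)} = 1610$ ($f{\left(O,F \right)} = -3 + 1613 = 1610$)
$\sqrt{f{\left(c{\left(-13 \right)},-1121 \right)} - 1057981} = \sqrt{1610 - 1057981} = \sqrt{-1056371} = i \sqrt{1056371}$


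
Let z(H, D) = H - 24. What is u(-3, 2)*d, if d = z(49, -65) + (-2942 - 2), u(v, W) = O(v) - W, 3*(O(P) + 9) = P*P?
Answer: 23352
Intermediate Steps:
O(P) = -9 + P**2/3 (O(P) = -9 + (P*P)/3 = -9 + P**2/3)
z(H, D) = -24 + H
u(v, W) = -9 - W + v**2/3 (u(v, W) = (-9 + v**2/3) - W = -9 - W + v**2/3)
d = -2919 (d = (-24 + 49) + (-2942 - 2) = 25 - 2944 = -2919)
u(-3, 2)*d = (-9 - 1*2 + (1/3)*(-3)**2)*(-2919) = (-9 - 2 + (1/3)*9)*(-2919) = (-9 - 2 + 3)*(-2919) = -8*(-2919) = 23352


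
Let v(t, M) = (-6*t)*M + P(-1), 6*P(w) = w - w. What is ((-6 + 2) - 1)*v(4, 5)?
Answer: 600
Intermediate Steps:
P(w) = 0 (P(w) = (w - w)/6 = (⅙)*0 = 0)
v(t, M) = -6*M*t (v(t, M) = (-6*t)*M + 0 = -6*M*t + 0 = -6*M*t)
((-6 + 2) - 1)*v(4, 5) = ((-6 + 2) - 1)*(-6*5*4) = (-4 - 1)*(-120) = -5*(-120) = 600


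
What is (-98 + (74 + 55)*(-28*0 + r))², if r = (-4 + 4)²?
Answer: 9604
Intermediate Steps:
r = 0 (r = 0² = 0)
(-98 + (74 + 55)*(-28*0 + r))² = (-98 + (74 + 55)*(-28*0 + 0))² = (-98 + 129*(0 + 0))² = (-98 + 129*0)² = (-98 + 0)² = (-98)² = 9604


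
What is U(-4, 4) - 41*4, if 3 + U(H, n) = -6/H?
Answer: -331/2 ≈ -165.50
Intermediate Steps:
U(H, n) = -3 - 6/H
U(-4, 4) - 41*4 = (-3 - 6/(-4)) - 41*4 = (-3 - 6*(-¼)) - 164 = (-3 + 3/2) - 164 = -3/2 - 164 = -331/2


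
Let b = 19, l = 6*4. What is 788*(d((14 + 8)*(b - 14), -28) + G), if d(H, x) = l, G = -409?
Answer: -303380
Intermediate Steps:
l = 24
d(H, x) = 24
788*(d((14 + 8)*(b - 14), -28) + G) = 788*(24 - 409) = 788*(-385) = -303380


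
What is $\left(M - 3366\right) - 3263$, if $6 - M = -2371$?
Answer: $-4252$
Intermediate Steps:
$M = 2377$ ($M = 6 - -2371 = 6 + 2371 = 2377$)
$\left(M - 3366\right) - 3263 = \left(2377 - 3366\right) - 3263 = -989 - 3263 = -4252$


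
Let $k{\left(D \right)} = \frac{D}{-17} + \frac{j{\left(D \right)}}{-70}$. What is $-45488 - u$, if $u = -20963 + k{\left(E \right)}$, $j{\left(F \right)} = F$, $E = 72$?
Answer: $- \frac{14589243}{595} \approx -24520.0$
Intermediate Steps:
$k{\left(D \right)} = - \frac{87 D}{1190}$ ($k{\left(D \right)} = \frac{D}{-17} + \frac{D}{-70} = D \left(- \frac{1}{17}\right) + D \left(- \frac{1}{70}\right) = - \frac{D}{17} - \frac{D}{70} = - \frac{87 D}{1190}$)
$u = - \frac{12476117}{595}$ ($u = -20963 - \frac{3132}{595} = - \frac{12476117}{595} \approx -20968.0$)
$-45488 - u = -45488 - - \frac{12476117}{595} = -45488 + \frac{12476117}{595} = - \frac{14589243}{595}$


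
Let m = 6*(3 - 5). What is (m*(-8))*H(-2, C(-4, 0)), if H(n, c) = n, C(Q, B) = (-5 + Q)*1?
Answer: -192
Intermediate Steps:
C(Q, B) = -5 + Q
m = -12 (m = 6*(-2) = -12)
(m*(-8))*H(-2, C(-4, 0)) = -12*(-8)*(-2) = 96*(-2) = -192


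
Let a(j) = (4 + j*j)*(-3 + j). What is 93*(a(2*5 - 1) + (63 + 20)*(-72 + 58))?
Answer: -60636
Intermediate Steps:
a(j) = (-3 + j)*(4 + j**2) (a(j) = (4 + j**2)*(-3 + j) = (-3 + j)*(4 + j**2))
93*(a(2*5 - 1) + (63 + 20)*(-72 + 58)) = 93*((-12 + (2*5 - 1)**3 - 3*(2*5 - 1)**2 + 4*(2*5 - 1)) + (63 + 20)*(-72 + 58)) = 93*((-12 + (10 - 1)**3 - 3*(10 - 1)**2 + 4*(10 - 1)) + 83*(-14)) = 93*((-12 + 9**3 - 3*9**2 + 4*9) - 1162) = 93*((-12 + 729 - 3*81 + 36) - 1162) = 93*((-12 + 729 - 243 + 36) - 1162) = 93*(510 - 1162) = 93*(-652) = -60636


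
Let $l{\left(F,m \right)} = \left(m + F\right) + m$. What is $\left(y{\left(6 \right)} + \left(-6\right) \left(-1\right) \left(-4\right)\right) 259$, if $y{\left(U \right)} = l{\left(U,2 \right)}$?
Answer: $-3626$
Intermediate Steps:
$l{\left(F,m \right)} = F + 2 m$ ($l{\left(F,m \right)} = \left(F + m\right) + m = F + 2 m$)
$y{\left(U \right)} = 4 + U$ ($y{\left(U \right)} = U + 2 \cdot 2 = U + 4 = 4 + U$)
$\left(y{\left(6 \right)} + \left(-6\right) \left(-1\right) \left(-4\right)\right) 259 = \left(\left(4 + 6\right) + \left(-6\right) \left(-1\right) \left(-4\right)\right) 259 = \left(10 + 6 \left(-4\right)\right) 259 = \left(10 - 24\right) 259 = \left(-14\right) 259 = -3626$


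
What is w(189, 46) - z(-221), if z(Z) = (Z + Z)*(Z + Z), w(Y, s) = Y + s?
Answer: -195129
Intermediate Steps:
z(Z) = 4*Z² (z(Z) = (2*Z)*(2*Z) = 4*Z²)
w(189, 46) - z(-221) = (189 + 46) - 4*(-221)² = 235 - 4*48841 = 235 - 1*195364 = 235 - 195364 = -195129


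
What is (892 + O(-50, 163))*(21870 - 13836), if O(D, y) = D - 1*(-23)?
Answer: 6949410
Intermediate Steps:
O(D, y) = 23 + D (O(D, y) = D + 23 = 23 + D)
(892 + O(-50, 163))*(21870 - 13836) = (892 + (23 - 50))*(21870 - 13836) = (892 - 27)*8034 = 865*8034 = 6949410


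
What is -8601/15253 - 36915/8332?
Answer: -634728027/127087996 ≈ -4.9944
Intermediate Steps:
-8601/15253 - 36915/8332 = -634728027/127087996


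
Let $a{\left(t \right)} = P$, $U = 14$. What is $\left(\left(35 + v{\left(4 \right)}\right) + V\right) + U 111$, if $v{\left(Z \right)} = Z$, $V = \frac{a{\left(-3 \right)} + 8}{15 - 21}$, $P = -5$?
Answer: $\frac{3185}{2} \approx 1592.5$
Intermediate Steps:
$a{\left(t \right)} = -5$
$V = - \frac{1}{2}$ ($V = \frac{-5 + 8}{15 - 21} = \frac{3}{-6} = 3 \left(- \frac{1}{6}\right) = - \frac{1}{2} \approx -0.5$)
$\left(\left(35 + v{\left(4 \right)}\right) + V\right) + U 111 = \left(\left(35 + 4\right) - \frac{1}{2}\right) + 14 \cdot 111 = \left(39 - \frac{1}{2}\right) + 1554 = \frac{77}{2} + 1554 = \frac{3185}{2}$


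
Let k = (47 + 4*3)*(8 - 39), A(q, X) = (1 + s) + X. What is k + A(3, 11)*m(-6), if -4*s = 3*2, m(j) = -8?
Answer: -1913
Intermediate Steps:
s = -3/2 (s = -3*2/4 = -¼*6 = -3/2 ≈ -1.5000)
A(q, X) = -½ + X (A(q, X) = (1 - 3/2) + X = -½ + X)
k = -1829 (k = (47 + 12)*(-31) = 59*(-31) = -1829)
k + A(3, 11)*m(-6) = -1829 + (-½ + 11)*(-8) = -1829 + (21/2)*(-8) = -1829 - 84 = -1913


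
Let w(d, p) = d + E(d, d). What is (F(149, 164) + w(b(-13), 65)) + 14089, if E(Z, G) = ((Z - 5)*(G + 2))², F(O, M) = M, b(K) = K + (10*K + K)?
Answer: 614756533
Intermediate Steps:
b(K) = 12*K (b(K) = K + 11*K = 12*K)
E(Z, G) = (-5 + Z)²*(2 + G)² (E(Z, G) = ((-5 + Z)*(2 + G))² = (-5 + Z)²*(2 + G)²)
w(d, p) = d + (-5 + d)²*(2 + d)²
(F(149, 164) + w(b(-13), 65)) + 14089 = (164 + (12*(-13) + (-5 + 12*(-13))²*(2 + 12*(-13))²)) + 14089 = (164 + (-156 + (-5 - 156)²*(2 - 156)²)) + 14089 = (164 + (-156 + (-161)²*(-154)²)) + 14089 = (164 + (-156 + 25921*23716)) + 14089 = (164 + (-156 + 614742436)) + 14089 = (164 + 614742280) + 14089 = 614742444 + 14089 = 614756533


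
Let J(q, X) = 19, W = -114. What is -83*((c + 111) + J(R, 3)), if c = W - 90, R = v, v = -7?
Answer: 6142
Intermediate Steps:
R = -7
c = -204 (c = -114 - 90 = -204)
-83*((c + 111) + J(R, 3)) = -83*((-204 + 111) + 19) = -83*(-93 + 19) = -83*(-74) = 6142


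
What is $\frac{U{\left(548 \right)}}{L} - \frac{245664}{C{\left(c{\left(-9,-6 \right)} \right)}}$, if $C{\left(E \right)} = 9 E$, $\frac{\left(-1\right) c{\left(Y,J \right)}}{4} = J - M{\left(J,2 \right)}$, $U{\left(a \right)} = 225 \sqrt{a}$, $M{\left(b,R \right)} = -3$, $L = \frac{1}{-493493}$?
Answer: $- \frac{6824}{3} - 222071850 \sqrt{137} \approx -2.5993 \cdot 10^{9}$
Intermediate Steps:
$L = - \frac{1}{493493} \approx -2.0264 \cdot 10^{-6}$
$c{\left(Y,J \right)} = -12 - 4 J$ ($c{\left(Y,J \right)} = - 4 \left(J - -3\right) = - 4 \left(J + 3\right) = - 4 \left(3 + J\right) = -12 - 4 J$)
$\frac{U{\left(548 \right)}}{L} - \frac{245664}{C{\left(c{\left(-9,-6 \right)} \right)}} = \frac{225 \sqrt{548}}{- \frac{1}{493493}} - \frac{245664}{9 \left(-12 - -24\right)} = 225 \cdot 2 \sqrt{137} \left(-493493\right) - \frac{245664}{9 \left(-12 + 24\right)} = 450 \sqrt{137} \left(-493493\right) - \frac{245664}{9 \cdot 12} = - 222071850 \sqrt{137} - \frac{245664}{108} = - 222071850 \sqrt{137} - \frac{6824}{3} = - \frac{6824}{3} - 222071850 \sqrt{137}$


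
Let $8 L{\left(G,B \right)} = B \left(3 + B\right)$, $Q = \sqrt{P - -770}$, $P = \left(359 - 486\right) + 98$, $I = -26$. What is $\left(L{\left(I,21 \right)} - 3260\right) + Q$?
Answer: $-3197 + \sqrt{741} \approx -3169.8$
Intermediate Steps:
$P = -29$ ($P = -127 + 98 = -29$)
$Q = \sqrt{741}$ ($Q = \sqrt{-29 - -770} = \sqrt{-29 + 770} = \sqrt{741} \approx 27.221$)
$L{\left(G,B \right)} = \frac{B \left(3 + B\right)}{8}$
$\left(L{\left(I,21 \right)} - 3260\right) + Q = \left(\frac{1}{8} \cdot 21 \left(3 + 21\right) - 3260\right) + \sqrt{741} = \left(\frac{1}{8} \cdot 21 \cdot 24 - 3260\right) + \sqrt{741} = \left(63 - 3260\right) + \sqrt{741} = -3197 + \sqrt{741}$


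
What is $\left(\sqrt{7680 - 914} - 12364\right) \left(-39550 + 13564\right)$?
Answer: $321290904 - 25986 \sqrt{6766} \approx 3.1915 \cdot 10^{8}$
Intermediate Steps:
$\left(\sqrt{7680 - 914} - 12364\right) \left(-39550 + 13564\right) = \left(\sqrt{6766} - 12364\right) \left(-25986\right) = \left(-12364 + \sqrt{6766}\right) \left(-25986\right) = 321290904 - 25986 \sqrt{6766}$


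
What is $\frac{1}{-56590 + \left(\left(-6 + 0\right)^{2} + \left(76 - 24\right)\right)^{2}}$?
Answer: $- \frac{1}{48846} \approx -2.0473 \cdot 10^{-5}$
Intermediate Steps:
$\frac{1}{-56590 + \left(\left(-6 + 0\right)^{2} + \left(76 - 24\right)\right)^{2}} = \frac{1}{-56590 + \left(\left(-6\right)^{2} + \left(76 - 24\right)\right)^{2}} = \frac{1}{-56590 + \left(36 + 52\right)^{2}} = \frac{1}{-56590 + 88^{2}} = \frac{1}{-56590 + 7744} = \frac{1}{-48846} = - \frac{1}{48846}$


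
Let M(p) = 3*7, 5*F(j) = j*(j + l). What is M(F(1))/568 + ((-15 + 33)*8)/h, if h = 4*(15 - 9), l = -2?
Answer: 3429/568 ≈ 6.0370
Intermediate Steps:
F(j) = j*(-2 + j)/5 (F(j) = (j*(j - 2))/5 = (j*(-2 + j))/5 = j*(-2 + j)/5)
M(p) = 21
h = 24 (h = 4*6 = 24)
M(F(1))/568 + ((-15 + 33)*8)/h = 21/568 + ((-15 + 33)*8)/24 = 21*(1/568) + (18*8)*(1/24) = 21/568 + 144*(1/24) = 21/568 + 6 = 3429/568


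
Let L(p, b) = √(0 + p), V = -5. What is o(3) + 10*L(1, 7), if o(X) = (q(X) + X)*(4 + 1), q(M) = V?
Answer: 0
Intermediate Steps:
q(M) = -5
o(X) = -25 + 5*X (o(X) = (-5 + X)*(4 + 1) = (-5 + X)*5 = -25 + 5*X)
L(p, b) = √p
o(3) + 10*L(1, 7) = (-25 + 5*3) + 10*√1 = (-25 + 15) + 10*1 = -10 + 10 = 0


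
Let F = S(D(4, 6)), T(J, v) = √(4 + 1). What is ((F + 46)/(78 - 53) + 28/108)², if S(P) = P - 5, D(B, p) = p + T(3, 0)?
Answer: 2088781/455625 + 2888*√5/16875 ≈ 4.9671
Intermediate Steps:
T(J, v) = √5
D(B, p) = p + √5
S(P) = -5 + P
F = 1 + √5 (F = -5 + (6 + √5) = 1 + √5 ≈ 3.2361)
((F + 46)/(78 - 53) + 28/108)² = (((1 + √5) + 46)/(78 - 53) + 28/108)² = ((47 + √5)/25 + 28*(1/108))² = ((47 + √5)*(1/25) + 7/27)² = ((47/25 + √5/25) + 7/27)² = (1444/675 + √5/25)²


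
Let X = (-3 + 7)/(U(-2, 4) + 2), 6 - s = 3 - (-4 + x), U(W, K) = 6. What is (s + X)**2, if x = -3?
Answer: 49/4 ≈ 12.250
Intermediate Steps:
s = -4 (s = 6 - (3 - (-4 - 3)) = 6 - (3 - (-7)) = 6 - (3 - 1*(-7)) = 6 - (3 + 7) = 6 - 1*10 = 6 - 10 = -4)
X = 1/2 (X = (-3 + 7)/(6 + 2) = 4/8 = 4*(1/8) = 1/2 ≈ 0.50000)
(s + X)**2 = (-4 + 1/2)**2 = (-7/2)**2 = 49/4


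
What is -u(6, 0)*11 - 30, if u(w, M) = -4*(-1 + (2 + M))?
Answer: 14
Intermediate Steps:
u(w, M) = -4 - 4*M (u(w, M) = -4*(1 + M) = -4 - 4*M)
-u(6, 0)*11 - 30 = -(-4 - 4*0)*11 - 30 = -(-4 + 0)*11 - 30 = -1*(-4)*11 - 30 = 4*11 - 30 = 44 - 30 = 14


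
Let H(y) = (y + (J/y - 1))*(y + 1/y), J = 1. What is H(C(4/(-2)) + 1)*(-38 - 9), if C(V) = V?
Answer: -282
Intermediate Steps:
H(y) = (y + 1/y)*(-1 + y + 1/y) (H(y) = (y + (1/y - 1))*(y + 1/y) = (y + (-1 + 1/y))*(y + 1/y) = (-1 + y + 1/y)*(y + 1/y) = (y + 1/y)*(-1 + y + 1/y))
H(C(4/(-2)) + 1)*(-38 - 9) = (2 + (4/(-2) + 1)**(-2) + (4/(-2) + 1)**2 - (4/(-2) + 1) - 1/(4/(-2) + 1))*(-38 - 9) = (2 + (4*(-1/2) + 1)**(-2) + (4*(-1/2) + 1)**2 - (4*(-1/2) + 1) - 1/(4*(-1/2) + 1))*(-47) = (2 + (-2 + 1)**(-2) + (-2 + 1)**2 - (-2 + 1) - 1/(-2 + 1))*(-47) = (2 + (-1)**(-2) + (-1)**2 - 1*(-1) - 1/(-1))*(-47) = (2 + 1 + 1 + 1 - 1*(-1))*(-47) = (2 + 1 + 1 + 1 + 1)*(-47) = 6*(-47) = -282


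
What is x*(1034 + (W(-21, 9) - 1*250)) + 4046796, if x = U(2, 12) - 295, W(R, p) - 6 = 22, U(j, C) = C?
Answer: 3817000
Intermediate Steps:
W(R, p) = 28 (W(R, p) = 6 + 22 = 28)
x = -283 (x = 12 - 295 = -283)
x*(1034 + (W(-21, 9) - 1*250)) + 4046796 = -283*(1034 + (28 - 1*250)) + 4046796 = -283*(1034 + (28 - 250)) + 4046796 = -283*(1034 - 222) + 4046796 = -283*812 + 4046796 = -229796 + 4046796 = 3817000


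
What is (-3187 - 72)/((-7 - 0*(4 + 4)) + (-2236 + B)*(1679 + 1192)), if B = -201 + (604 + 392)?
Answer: 3259/4137118 ≈ 0.00078775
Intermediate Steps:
B = 795 (B = -201 + 996 = 795)
(-3187 - 72)/((-7 - 0*(4 + 4)) + (-2236 + B)*(1679 + 1192)) = (-3187 - 72)/((-7 - 0*(4 + 4)) + (-2236 + 795)*(1679 + 1192)) = -3259/((-7 - 0*8) - 1441*2871) = -3259/((-7 - 26*0) - 4137111) = -3259/((-7 + 0) - 4137111) = -3259/(-7 - 4137111) = -3259/(-4137118) = -3259*(-1/4137118) = 3259/4137118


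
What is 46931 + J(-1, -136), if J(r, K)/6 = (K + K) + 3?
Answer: 45317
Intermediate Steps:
J(r, K) = 18 + 12*K (J(r, K) = 6*((K + K) + 3) = 6*(2*K + 3) = 6*(3 + 2*K) = 18 + 12*K)
46931 + J(-1, -136) = 46931 + (18 + 12*(-136)) = 46931 + (18 - 1632) = 46931 - 1614 = 45317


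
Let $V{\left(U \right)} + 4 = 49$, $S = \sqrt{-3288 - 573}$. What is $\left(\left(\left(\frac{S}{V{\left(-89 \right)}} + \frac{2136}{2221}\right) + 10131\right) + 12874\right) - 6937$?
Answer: $\frac{35689164}{2221} + \frac{i \sqrt{429}}{15} \approx 16069.0 + 1.3808 i$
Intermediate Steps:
$S = 3 i \sqrt{429}$ ($S = \sqrt{-3861} = 3 i \sqrt{429} \approx 62.137 i$)
$V{\left(U \right)} = 45$ ($V{\left(U \right)} = -4 + 49 = 45$)
$\left(\left(\left(\frac{S}{V{\left(-89 \right)}} + \frac{2136}{2221}\right) + 10131\right) + 12874\right) - 6937 = \left(\left(\left(\frac{3 i \sqrt{429}}{45} + \frac{2136}{2221}\right) + 10131\right) + 12874\right) - 6937 = \left(\left(\left(3 i \sqrt{429} \cdot \frac{1}{45} + 2136 \cdot \frac{1}{2221}\right) + 10131\right) + 12874\right) - 6937 = \left(\left(\left(\frac{i \sqrt{429}}{15} + \frac{2136}{2221}\right) + 10131\right) + 12874\right) - 6937 = \left(\left(\left(\frac{2136}{2221} + \frac{i \sqrt{429}}{15}\right) + 10131\right) + 12874\right) - 6937 = \left(\left(\frac{22503087}{2221} + \frac{i \sqrt{429}}{15}\right) + 12874\right) - 6937 = \left(\frac{51096241}{2221} + \frac{i \sqrt{429}}{15}\right) - 6937 = \frac{35689164}{2221} + \frac{i \sqrt{429}}{15}$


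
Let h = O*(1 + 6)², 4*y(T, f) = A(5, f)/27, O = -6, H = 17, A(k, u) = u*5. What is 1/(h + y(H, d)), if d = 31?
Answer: -108/31597 ≈ -0.0034180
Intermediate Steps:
A(k, u) = 5*u
y(T, f) = 5*f/108 (y(T, f) = ((5*f)/27)/4 = ((5*f)*(1/27))/4 = (5*f/27)/4 = 5*f/108)
h = -294 (h = -6*(1 + 6)² = -6*7² = -6*49 = -294)
1/(h + y(H, d)) = 1/(-294 + (5/108)*31) = 1/(-294 + 155/108) = 1/(-31597/108) = -108/31597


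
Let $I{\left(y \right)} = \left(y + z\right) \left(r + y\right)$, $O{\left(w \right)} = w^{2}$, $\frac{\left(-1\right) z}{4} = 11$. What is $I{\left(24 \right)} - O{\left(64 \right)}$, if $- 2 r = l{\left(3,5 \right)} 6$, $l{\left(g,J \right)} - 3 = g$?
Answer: $-4216$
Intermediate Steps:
$z = -44$ ($z = \left(-4\right) 11 = -44$)
$l{\left(g,J \right)} = 3 + g$
$r = -18$ ($r = - \frac{\left(3 + 3\right) 6}{2} = - \frac{6 \cdot 6}{2} = \left(- \frac{1}{2}\right) 36 = -18$)
$I{\left(y \right)} = \left(-44 + y\right) \left(-18 + y\right)$ ($I{\left(y \right)} = \left(y - 44\right) \left(-18 + y\right) = \left(-44 + y\right) \left(-18 + y\right)$)
$I{\left(24 \right)} - O{\left(64 \right)} = \left(792 + 24^{2} - 1488\right) - 64^{2} = \left(792 + 576 - 1488\right) - 4096 = -120 - 4096 = -4216$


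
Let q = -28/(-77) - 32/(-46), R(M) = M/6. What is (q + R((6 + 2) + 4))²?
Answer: 599076/64009 ≈ 9.3593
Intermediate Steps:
R(M) = M/6 (R(M) = M*(⅙) = M/6)
q = 268/253 (q = -28*(-1/77) - 32*(-1/46) = 4/11 + 16/23 = 268/253 ≈ 1.0593)
(q + R((6 + 2) + 4))² = (268/253 + ((6 + 2) + 4)/6)² = (268/253 + (8 + 4)/6)² = (268/253 + (⅙)*12)² = (268/253 + 2)² = (774/253)² = 599076/64009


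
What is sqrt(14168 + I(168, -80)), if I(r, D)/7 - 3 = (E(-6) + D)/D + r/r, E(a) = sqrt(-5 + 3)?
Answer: sqrt(5681200 - 35*I*sqrt(2))/20 ≈ 119.18 - 0.00051916*I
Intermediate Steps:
E(a) = I*sqrt(2) (E(a) = sqrt(-2) = I*sqrt(2))
I(r, D) = 28 + 7*(D + I*sqrt(2))/D (I(r, D) = 21 + 7*((I*sqrt(2) + D)/D + r/r) = 21 + 7*((D + I*sqrt(2))/D + 1) = 21 + 7*(1 + (D + I*sqrt(2))/D) = 21 + (7 + 7*(D + I*sqrt(2))/D) = 28 + 7*(D + I*sqrt(2))/D)
sqrt(14168 + I(168, -80)) = sqrt(14168 + (35 + 7*I*sqrt(2)/(-80))) = sqrt(14168 + (35 + 7*I*sqrt(2)*(-1/80))) = sqrt(14168 + (35 - 7*I*sqrt(2)/80)) = sqrt(14203 - 7*I*sqrt(2)/80)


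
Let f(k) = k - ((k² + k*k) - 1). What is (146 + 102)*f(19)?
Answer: -174096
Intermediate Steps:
f(k) = 1 + k - 2*k² (f(k) = k - ((k² + k²) - 1) = k - (2*k² - 1) = k - (-1 + 2*k²) = k + (1 - 2*k²) = 1 + k - 2*k²)
(146 + 102)*f(19) = (146 + 102)*(1 + 19 - 2*19²) = 248*(1 + 19 - 2*361) = 248*(1 + 19 - 722) = 248*(-702) = -174096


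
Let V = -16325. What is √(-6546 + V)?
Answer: I*√22871 ≈ 151.23*I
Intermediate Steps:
√(-6546 + V) = √(-6546 - 16325) = √(-22871) = I*√22871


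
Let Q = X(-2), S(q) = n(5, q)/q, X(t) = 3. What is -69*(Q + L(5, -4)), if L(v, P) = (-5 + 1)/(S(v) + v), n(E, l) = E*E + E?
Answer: -2001/11 ≈ -181.91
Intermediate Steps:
n(E, l) = E + E**2 (n(E, l) = E**2 + E = E + E**2)
S(q) = 30/q (S(q) = (5*(1 + 5))/q = (5*6)/q = 30/q)
Q = 3
L(v, P) = -4/(v + 30/v) (L(v, P) = (-5 + 1)/(30/v + v) = -4/(v + 30/v))
-69*(Q + L(5, -4)) = -69*(3 - 4*5/(30 + 5**2)) = -69*(3 - 4*5/(30 + 25)) = -69*(3 - 4*5/55) = -69*(3 - 4*5*1/55) = -69*(3 - 4/11) = -69*29/11 = -2001/11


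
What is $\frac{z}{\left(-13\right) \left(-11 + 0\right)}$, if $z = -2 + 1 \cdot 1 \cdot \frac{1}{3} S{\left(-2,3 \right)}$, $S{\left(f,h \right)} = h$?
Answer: $- \frac{1}{143} \approx -0.006993$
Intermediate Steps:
$z = -1$ ($z = -2 + 1 \cdot 1 \cdot \frac{1}{3} \cdot 3 = -2 + 1 \cdot \frac{1}{3} \cdot 3 = -2 + \frac{1}{3} \cdot 3 = -2 + 1 = -1$)
$\frac{z}{\left(-13\right) \left(-11 + 0\right)} = - \frac{1}{\left(-13\right) \left(-11 + 0\right)} = - \frac{1}{\left(-13\right) \left(-11\right)} = - \frac{1}{143}$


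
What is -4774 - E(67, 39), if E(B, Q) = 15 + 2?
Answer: -4791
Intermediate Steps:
E(B, Q) = 17
-4774 - E(67, 39) = -4774 - 1*17 = -4774 - 17 = -4791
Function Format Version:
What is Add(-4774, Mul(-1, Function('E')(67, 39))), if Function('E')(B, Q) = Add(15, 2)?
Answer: -4791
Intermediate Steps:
Function('E')(B, Q) = 17
Add(-4774, Mul(-1, Function('E')(67, 39))) = Add(-4774, Mul(-1, 17)) = Add(-4774, -17) = -4791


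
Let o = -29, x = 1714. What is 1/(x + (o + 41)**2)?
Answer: 1/1858 ≈ 0.00053821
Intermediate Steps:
1/(x + (o + 41)**2) = 1/(1714 + (-29 + 41)**2) = 1/(1714 + 12**2) = 1/(1714 + 144) = 1/1858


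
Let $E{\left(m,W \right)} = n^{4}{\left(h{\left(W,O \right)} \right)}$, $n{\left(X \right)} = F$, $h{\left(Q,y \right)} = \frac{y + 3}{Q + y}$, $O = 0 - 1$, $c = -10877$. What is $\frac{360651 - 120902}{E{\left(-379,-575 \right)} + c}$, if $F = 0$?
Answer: $- \frac{239749}{10877} \approx -22.042$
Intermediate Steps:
$O = -1$
$h{\left(Q,y \right)} = \frac{3 + y}{Q + y}$
$n{\left(X \right)} = 0$
$E{\left(m,W \right)} = 0$ ($E{\left(m,W \right)} = 0^{4} = 0$)
$\frac{360651 - 120902}{E{\left(-379,-575 \right)} + c} = \frac{360651 - 120902}{0 - 10877} = \frac{239749}{-10877} = 239749 \left(- \frac{1}{10877}\right) = - \frac{239749}{10877}$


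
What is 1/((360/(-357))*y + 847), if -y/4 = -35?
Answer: 17/11999 ≈ 0.0014168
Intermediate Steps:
y = 140 (y = -4*(-35) = 140)
1/((360/(-357))*y + 847) = 1/((360/(-357))*140 + 847) = 1/((360*(-1/357))*140 + 847) = 1/(-120/119*140 + 847) = 1/(-2400/17 + 847) = 1/(11999/17) = 17/11999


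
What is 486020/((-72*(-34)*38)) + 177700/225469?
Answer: 1659379055/275974056 ≈ 6.0128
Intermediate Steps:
486020/((-72*(-34)*38)) + 177700/225469 = 486020/((2448*38)) + 177700*(1/225469) = 486020/93024 + 177700/225469 = 486020*(1/93024) + 177700/225469 = 6395/1224 + 177700/225469 = 1659379055/275974056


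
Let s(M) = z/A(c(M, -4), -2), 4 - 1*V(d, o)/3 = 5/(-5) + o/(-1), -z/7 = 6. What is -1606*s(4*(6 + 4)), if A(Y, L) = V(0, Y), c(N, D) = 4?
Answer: 22484/9 ≈ 2498.2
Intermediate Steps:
z = -42 (z = -7*6 = -42)
V(d, o) = 15 + 3*o (V(d, o) = 12 - 3*(5/(-5) + o/(-1)) = 12 - 3*(5*(-1/5) + o*(-1)) = 12 - 3*(-1 - o) = 12 + (3 + 3*o) = 15 + 3*o)
A(Y, L) = 15 + 3*Y
s(M) = -14/9 (s(M) = -42/(15 + 3*4) = -42/(15 + 12) = -42/27 = -42*1/27 = -14/9)
-1606*s(4*(6 + 4)) = -1606*(-14/9) = 22484/9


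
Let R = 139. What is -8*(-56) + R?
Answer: 587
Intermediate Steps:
-8*(-56) + R = -8*(-56) + 139 = 448 + 139 = 587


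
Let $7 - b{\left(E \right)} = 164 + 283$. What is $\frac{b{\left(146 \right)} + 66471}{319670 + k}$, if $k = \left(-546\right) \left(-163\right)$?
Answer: $\frac{66031}{408668} \approx 0.16158$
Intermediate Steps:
$k = 88998$
$b{\left(E \right)} = -440$ ($b{\left(E \right)} = 7 - \left(164 + 283\right) = 7 - 447 = -440$)
$\frac{b{\left(146 \right)} + 66471}{319670 + k} = \frac{-440 + 66471}{319670 + 88998} = \frac{66031}{408668}$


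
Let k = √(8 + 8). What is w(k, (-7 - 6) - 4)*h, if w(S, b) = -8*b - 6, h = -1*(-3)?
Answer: 390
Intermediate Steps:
h = 3
k = 4 (k = √16 = 4)
w(S, b) = -6 - 8*b
w(k, (-7 - 6) - 4)*h = (-6 - 8*((-7 - 6) - 4))*3 = (-6 - 8*(-13 - 4))*3 = (-6 - 8*(-17))*3 = (-6 + 136)*3 = 130*3 = 390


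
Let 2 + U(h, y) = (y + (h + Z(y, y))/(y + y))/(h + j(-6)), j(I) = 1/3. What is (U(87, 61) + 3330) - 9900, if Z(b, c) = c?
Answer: -105022319/15982 ≈ -6571.3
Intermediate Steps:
j(I) = ⅓
U(h, y) = -2 + (y + (h + y)/(2*y))/(⅓ + h) (U(h, y) = -2 + (y + (h + y)/(y + y))/(h + ⅓) = -2 + (y + (h + y)/((2*y)))/(⅓ + h) = -2 + (y + (h + y)*(1/(2*y)))/(⅓ + h) = -2 + (y + (h + y)/(2*y))/(⅓ + h))
(U(87, 61) + 3330) - 9900 = ((½)*(-1*61 + 3*87 + 6*61² - 12*87*61)/(61*(1 + 3*87)) + 3330) - 9900 = ((½)*(1/61)*(-61 + 261 + 6*3721 - 63684)/(1 + 261) + 3330) - 9900 = ((½)*(1/61)*(-61 + 261 + 22326 - 63684)/262 + 3330) - 9900 = ((½)*(1/61)*(1/262)*(-41158) + 3330) - 9900 = (-20579/15982 + 3330) - 9900 = 53199481/15982 - 9900 = -105022319/15982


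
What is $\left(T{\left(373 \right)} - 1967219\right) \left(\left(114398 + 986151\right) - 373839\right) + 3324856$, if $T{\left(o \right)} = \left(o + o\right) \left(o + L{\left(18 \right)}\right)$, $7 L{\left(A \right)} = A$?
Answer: $- \frac{8581912402298}{7} \approx -1.226 \cdot 10^{12}$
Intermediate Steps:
$L{\left(A \right)} = \frac{A}{7}$
$T{\left(o \right)} = 2 o \left(\frac{18}{7} + o\right)$ ($T{\left(o \right)} = \left(o + o\right) \left(o + \frac{1}{7} \cdot 18\right) = 2 o \left(o + \frac{18}{7}\right) = 2 o \left(\frac{18}{7} + o\right)$)
$\left(T{\left(373 \right)} - 1967219\right) \left(\left(114398 + 986151\right) - 373839\right) + 3324856 = \left(\frac{2}{7} \cdot 373 \left(18 + 7 \cdot 373\right) - 1967219\right) \left(\left(114398 + 986151\right) - 373839\right) + 3324856 = \left(\frac{2}{7} \cdot 373 \left(18 + 2611\right) - 1967219\right) \left(1100549 - 373839\right) + 3324856 = \left(\frac{2}{7} \cdot 373 \cdot 2629 - 1967219\right) 726710 + 3324856 = \left(\frac{1961234}{7} - 1967219\right) 726710 + 3324856 = \left(- \frac{11809299}{7}\right) 726710 + 3324856 = - \frac{8581935676290}{7} + 3324856 = - \frac{8581912402298}{7}$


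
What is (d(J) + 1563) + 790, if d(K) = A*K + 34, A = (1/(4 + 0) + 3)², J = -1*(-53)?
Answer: 47149/16 ≈ 2946.8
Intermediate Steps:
J = 53
A = 169/16 (A = (1/4 + 3)² = (¼ + 3)² = (13/4)² = 169/16 ≈ 10.563)
d(K) = 34 + 169*K/16 (d(K) = 169*K/16 + 34 = 34 + 169*K/16)
(d(J) + 1563) + 790 = ((34 + (169/16)*53) + 1563) + 790 = ((34 + 8957/16) + 1563) + 790 = (9501/16 + 1563) + 790 = 34509/16 + 790 = 47149/16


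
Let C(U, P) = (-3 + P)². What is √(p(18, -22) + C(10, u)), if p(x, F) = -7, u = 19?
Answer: √249 ≈ 15.780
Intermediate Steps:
√(p(18, -22) + C(10, u)) = √(-7 + (-3 + 19)²) = √(-7 + 16²) = √(-7 + 256) = √249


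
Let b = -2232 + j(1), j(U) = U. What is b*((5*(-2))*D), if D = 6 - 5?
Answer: 22310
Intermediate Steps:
D = 1
b = -2231 (b = -2232 + 1 = -2231)
b*((5*(-2))*D) = -2231*5*(-2) = -(-22310) = -2231*(-10) = 22310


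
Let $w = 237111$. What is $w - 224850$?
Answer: $12261$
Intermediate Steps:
$w - 224850 = 237111 - 224850 = 12261$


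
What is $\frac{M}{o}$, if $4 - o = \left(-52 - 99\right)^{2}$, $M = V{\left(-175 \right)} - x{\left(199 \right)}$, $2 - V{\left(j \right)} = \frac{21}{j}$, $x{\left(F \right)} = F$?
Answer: $\frac{4922}{569925} \approx 0.0086362$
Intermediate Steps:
$V{\left(j \right)} = 2 - \frac{21}{j}$
$M = - \frac{4922}{25}$ ($M = \left(2 - \frac{21}{-175}\right) - 199 = \left(2 - - \frac{3}{25}\right) - 199 = \left(2 + \frac{3}{25}\right) - 199 = \frac{53}{25} - 199 = - \frac{4922}{25} \approx -196.88$)
$o = -22797$ ($o = 4 - \left(-52 - 99\right)^{2} = 4 - \left(-151\right)^{2} = 4 - 22801 = -22797$)
$\frac{M}{o} = - \frac{4922}{25 \left(-22797\right)} = \left(- \frac{4922}{25}\right) \left(- \frac{1}{22797}\right) = \frac{4922}{569925}$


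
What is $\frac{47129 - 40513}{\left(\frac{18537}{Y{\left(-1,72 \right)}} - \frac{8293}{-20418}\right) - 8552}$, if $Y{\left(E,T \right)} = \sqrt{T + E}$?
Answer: $- \frac{1674662555802542064}{2021352586639936523} - \frac{51128299131981408 \sqrt{71}}{2021352586639936523} \approx -1.0416$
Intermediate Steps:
$Y{\left(E,T \right)} = \sqrt{E + T}$
$\frac{47129 - 40513}{\left(\frac{18537}{Y{\left(-1,72 \right)}} - \frac{8293}{-20418}\right) - 8552} = \frac{47129 - 40513}{\left(\frac{18537}{\sqrt{-1 + 72}} - \frac{8293}{-20418}\right) - 8552} = \frac{6616}{\left(\frac{18537}{\sqrt{71}} - - \frac{8293}{20418}\right) - 8552} = \frac{6616}{\left(18537 \frac{\sqrt{71}}{71} + \frac{8293}{20418}\right) - 8552} = \frac{6616}{\left(\frac{18537 \sqrt{71}}{71} + \frac{8293}{20418}\right) - 8552} = \frac{6616}{\left(\frac{8293}{20418} + \frac{18537 \sqrt{71}}{71}\right) - 8552} = \frac{6616}{- \frac{174606443}{20418} + \frac{18537 \sqrt{71}}{71}}$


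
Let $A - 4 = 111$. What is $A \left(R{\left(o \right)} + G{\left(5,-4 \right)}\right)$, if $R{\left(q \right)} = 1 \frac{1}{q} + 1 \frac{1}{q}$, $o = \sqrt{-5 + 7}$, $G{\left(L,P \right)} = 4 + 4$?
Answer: $920 + 115 \sqrt{2} \approx 1082.6$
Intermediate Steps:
$A = 115$ ($A = 4 + 111 = 115$)
$G{\left(L,P \right)} = 8$
$o = \sqrt{2} \approx 1.4142$
$R{\left(q \right)} = \frac{2}{q}$ ($R{\left(q \right)} = \frac{1}{q} + \frac{1}{q} = \frac{2}{q}$)
$A \left(R{\left(o \right)} + G{\left(5,-4 \right)}\right) = 115 \left(\frac{2}{\sqrt{2}} + 8\right) = 115 \left(2 \frac{\sqrt{2}}{2} + 8\right) = 115 \left(\sqrt{2} + 8\right) = 115 \left(8 + \sqrt{2}\right) = 920 + 115 \sqrt{2}$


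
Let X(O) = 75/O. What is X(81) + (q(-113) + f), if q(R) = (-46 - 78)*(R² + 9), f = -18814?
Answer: -43288697/27 ≈ -1.6033e+6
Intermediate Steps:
q(R) = -1116 - 124*R² (q(R) = -124*(9 + R²) = -1116 - 124*R²)
X(81) + (q(-113) + f) = 75/81 + ((-1116 - 124*(-113)²) - 18814) = 75*(1/81) + ((-1116 - 124*12769) - 18814) = 25/27 + ((-1116 - 1583356) - 18814) = 25/27 + (-1584472 - 18814) = 25/27 - 1603286 = -43288697/27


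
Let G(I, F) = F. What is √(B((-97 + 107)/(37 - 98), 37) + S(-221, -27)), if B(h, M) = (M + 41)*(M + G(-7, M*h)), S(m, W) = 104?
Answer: √9365330/61 ≈ 50.169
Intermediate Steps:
B(h, M) = (41 + M)*(M + M*h) (B(h, M) = (M + 41)*(M + M*h) = (41 + M)*(M + M*h))
√(B((-97 + 107)/(37 - 98), 37) + S(-221, -27)) = √(37*(41 + 37 + 41*((-97 + 107)/(37 - 98)) + 37*((-97 + 107)/(37 - 98))) + 104) = √(37*(41 + 37 + 41*(10/(-61)) + 37*(10/(-61))) + 104) = √(37*(41 + 37 + 41*(10*(-1/61)) + 37*(10*(-1/61))) + 104) = √(37*(41 + 37 + 41*(-10/61) + 37*(-10/61)) + 104) = √(37*(41 + 37 - 410/61 - 370/61) + 104) = √(37*(3978/61) + 104) = √(147186/61 + 104) = √(153530/61) = √9365330/61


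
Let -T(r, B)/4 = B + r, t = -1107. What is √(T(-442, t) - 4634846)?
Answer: 5*I*√185146 ≈ 2151.4*I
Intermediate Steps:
T(r, B) = -4*B - 4*r (T(r, B) = -4*(B + r) = -4*B - 4*r)
√(T(-442, t) - 4634846) = √((-4*(-1107) - 4*(-442)) - 4634846) = √((4428 + 1768) - 4634846) = √(6196 - 4634846) = √(-4628650) = 5*I*√185146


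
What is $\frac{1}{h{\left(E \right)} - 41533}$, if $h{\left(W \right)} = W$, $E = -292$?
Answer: $- \frac{1}{41825} \approx -2.3909 \cdot 10^{-5}$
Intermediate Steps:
$\frac{1}{h{\left(E \right)} - 41533} = \frac{1}{-292 - 41533} = \frac{1}{-41825} = - \frac{1}{41825}$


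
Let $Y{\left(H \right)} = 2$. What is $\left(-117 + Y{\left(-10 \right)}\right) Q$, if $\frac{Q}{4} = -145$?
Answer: $66700$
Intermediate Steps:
$Q = -580$ ($Q = 4 \left(-145\right) = -580$)
$\left(-117 + Y{\left(-10 \right)}\right) Q = \left(-117 + 2\right) \left(-580\right) = \left(-115\right) \left(-580\right) = 66700$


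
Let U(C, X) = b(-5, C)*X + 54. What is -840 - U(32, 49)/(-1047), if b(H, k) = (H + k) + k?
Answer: -876535/1047 ≈ -837.19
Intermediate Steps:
b(H, k) = H + 2*k
U(C, X) = 54 + X*(-5 + 2*C) (U(C, X) = (-5 + 2*C)*X + 54 = X*(-5 + 2*C) + 54 = 54 + X*(-5 + 2*C))
-840 - U(32, 49)/(-1047) = -840 - (54 + 49*(-5 + 2*32))/(-1047) = -840 - (54 + 49*(-5 + 64))*(-1)/1047 = -840 - (54 + 49*59)*(-1)/1047 = -840 - (54 + 2891)*(-1)/1047 = -840 - 2945*(-1)/1047 = -840 - 1*(-2945/1047) = -840 + 2945/1047 = -876535/1047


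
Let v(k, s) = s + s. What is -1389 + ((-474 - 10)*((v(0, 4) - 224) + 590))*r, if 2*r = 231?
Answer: -20908737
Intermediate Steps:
v(k, s) = 2*s
r = 231/2 (r = (½)*231 = 231/2 ≈ 115.50)
-1389 + ((-474 - 10)*((v(0, 4) - 224) + 590))*r = -1389 + ((-474 - 10)*((2*4 - 224) + 590))*(231/2) = -1389 - 484*((8 - 224) + 590)*(231/2) = -1389 - 484*(-216 + 590)*(231/2) = -1389 - 484*374*(231/2) = -1389 - 181016*231/2 = -1389 - 20907348 = -20908737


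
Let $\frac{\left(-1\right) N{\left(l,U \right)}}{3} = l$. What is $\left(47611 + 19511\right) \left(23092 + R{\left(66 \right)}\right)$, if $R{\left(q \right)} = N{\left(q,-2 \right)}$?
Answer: $1536691068$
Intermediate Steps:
$N{\left(l,U \right)} = - 3 l$
$R{\left(q \right)} = - 3 q$
$\left(47611 + 19511\right) \left(23092 + R{\left(66 \right)}\right) = \left(47611 + 19511\right) \left(23092 - 198\right) = 67122 \left(23092 - 198\right) = 67122 \cdot 22894 = 1536691068$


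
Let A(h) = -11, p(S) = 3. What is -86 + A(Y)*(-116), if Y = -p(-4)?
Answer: 1190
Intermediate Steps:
Y = -3 (Y = -1*3 = -3)
-86 + A(Y)*(-116) = -86 - 11*(-116) = -86 + 1276 = 1190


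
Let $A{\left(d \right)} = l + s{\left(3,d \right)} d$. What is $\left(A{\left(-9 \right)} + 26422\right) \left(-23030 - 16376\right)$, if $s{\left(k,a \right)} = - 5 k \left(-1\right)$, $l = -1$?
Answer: $-1035826116$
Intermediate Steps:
$s{\left(k,a \right)} = 5 k$
$A{\left(d \right)} = -1 + 15 d$ ($A{\left(d \right)} = -1 + 5 \cdot 3 d = -1 + 15 d$)
$\left(A{\left(-9 \right)} + 26422\right) \left(-23030 - 16376\right) = \left(\left(-1 + 15 \left(-9\right)\right) + 26422\right) \left(-23030 - 16376\right) = \left(\left(-1 - 135\right) + 26422\right) \left(-39406\right) = \left(-136 + 26422\right) \left(-39406\right) = 26286 \left(-39406\right) = -1035826116$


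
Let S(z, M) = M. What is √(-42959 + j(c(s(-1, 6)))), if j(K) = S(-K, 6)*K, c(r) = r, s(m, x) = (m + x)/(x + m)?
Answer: I*√42953 ≈ 207.25*I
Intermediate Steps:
s(m, x) = 1 (s(m, x) = (m + x)/(m + x) = 1)
j(K) = 6*K
√(-42959 + j(c(s(-1, 6)))) = √(-42959 + 6*1) = √(-42959 + 6) = √(-42953) = I*√42953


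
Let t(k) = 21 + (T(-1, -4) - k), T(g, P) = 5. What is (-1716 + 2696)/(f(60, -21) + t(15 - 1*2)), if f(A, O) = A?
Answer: 980/73 ≈ 13.425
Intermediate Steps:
t(k) = 26 - k (t(k) = 21 + (5 - k) = 26 - k)
(-1716 + 2696)/(f(60, -21) + t(15 - 1*2)) = (-1716 + 2696)/(60 + (26 - (15 - 1*2))) = 980/(60 + (26 - (15 - 2))) = 980/(60 + (26 - 1*13)) = 980/(60 + (26 - 13)) = 980/(60 + 13) = 980/73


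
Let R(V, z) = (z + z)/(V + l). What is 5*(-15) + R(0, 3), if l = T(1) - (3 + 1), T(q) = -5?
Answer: -227/3 ≈ -75.667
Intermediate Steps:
l = -9 (l = -5 - (3 + 1) = -5 - 1*4 = -5 - 4 = -9)
R(V, z) = 2*z/(-9 + V) (R(V, z) = (z + z)/(V - 9) = (2*z)/(-9 + V) = 2*z/(-9 + V))
5*(-15) + R(0, 3) = 5*(-15) + 2*3/(-9 + 0) = -75 + 2*3/(-9) = -75 + 2*3*(-1/9) = -75 - 2/3 = -227/3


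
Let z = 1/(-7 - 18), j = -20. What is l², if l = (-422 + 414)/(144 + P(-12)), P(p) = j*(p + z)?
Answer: 100/231361 ≈ 0.00043222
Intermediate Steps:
z = -1/25 (z = 1/(-25) = -1/25 ≈ -0.040000)
P(p) = ⅘ - 20*p (P(p) = -20*(p - 1/25) = -20*(-1/25 + p) = ⅘ - 20*p)
l = -10/481 (l = (-422 + 414)/(144 + (⅘ - 20*(-12))) = -8/(144 + (⅘ + 240)) = -8/(144 + 1204/5) = -8/1924/5 = -8*5/1924 = -10/481 ≈ -0.020790)
l² = (-10/481)² = 100/231361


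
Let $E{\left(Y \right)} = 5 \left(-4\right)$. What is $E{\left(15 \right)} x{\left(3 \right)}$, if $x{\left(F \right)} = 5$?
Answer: $-100$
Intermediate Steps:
$E{\left(Y \right)} = -20$
$E{\left(15 \right)} x{\left(3 \right)} = \left(-20\right) 5 = -100$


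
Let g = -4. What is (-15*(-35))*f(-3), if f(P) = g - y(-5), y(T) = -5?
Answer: 525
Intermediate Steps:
f(P) = 1 (f(P) = -4 - 1*(-5) = -4 + 5 = 1)
(-15*(-35))*f(-3) = -15*(-35)*1 = 525*1 = 525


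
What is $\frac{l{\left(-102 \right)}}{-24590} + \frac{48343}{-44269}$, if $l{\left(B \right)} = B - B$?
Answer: $- \frac{48343}{44269} \approx -1.092$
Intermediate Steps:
$l{\left(B \right)} = 0$
$\frac{l{\left(-102 \right)}}{-24590} + \frac{48343}{-44269} = \frac{0}{-24590} + \frac{48343}{-44269} = 0 \left(- \frac{1}{24590}\right) + 48343 \left(- \frac{1}{44269}\right) = 0 - \frac{48343}{44269} = - \frac{48343}{44269}$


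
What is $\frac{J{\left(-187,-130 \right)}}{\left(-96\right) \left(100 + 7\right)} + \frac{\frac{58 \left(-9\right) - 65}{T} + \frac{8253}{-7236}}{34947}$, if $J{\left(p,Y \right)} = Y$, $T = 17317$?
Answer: $\frac{2628548201009}{208248736302288} \approx 0.012622$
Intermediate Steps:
$\frac{J{\left(-187,-130 \right)}}{\left(-96\right) \left(100 + 7\right)} + \frac{\frac{58 \left(-9\right) - 65}{T} + \frac{8253}{-7236}}{34947} = - \frac{130}{\left(-96\right) \left(100 + 7\right)} + \frac{\frac{58 \left(-9\right) - 65}{17317} + \frac{8253}{-7236}}{34947} = - \frac{130}{\left(-96\right) 107} + \left(\left(-522 - 65\right) \frac{1}{17317} + 8253 \left(- \frac{1}{7236}\right)\right) \frac{1}{34947} = - \frac{130}{-10272} + \left(\left(-587\right) \frac{1}{17317} - \frac{917}{804}\right) \frac{1}{34947} = \left(-130\right) \left(- \frac{1}{10272}\right) + \left(- \frac{587}{17317} - \frac{917}{804}\right) \frac{1}{34947} = \frac{65}{5136} - \frac{16351637}{486562467996} = \frac{2628548201009}{208248736302288}$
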